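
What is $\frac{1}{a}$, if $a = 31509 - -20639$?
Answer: $\frac{1}{52148} \approx 1.9176 \cdot 10^{-5}$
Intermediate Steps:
$a = 52148$ ($a = 31509 + 20639 = 52148$)
$\frac{1}{a} = \frac{1}{52148}$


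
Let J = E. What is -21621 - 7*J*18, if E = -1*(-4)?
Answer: -22125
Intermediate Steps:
E = 4
J = 4
-21621 - 7*J*18 = -21621 - 7*4*18 = -21621 - 28*18 = -21621 - 1*504 = -21621 - 504 = -22125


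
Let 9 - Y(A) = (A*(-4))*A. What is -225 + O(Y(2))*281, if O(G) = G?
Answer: 6800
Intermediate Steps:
Y(A) = 9 + 4*A² (Y(A) = 9 - A*(-4)*A = 9 - (-4*A)*A = 9 - (-4)*A² = 9 + 4*A²)
-225 + O(Y(2))*281 = -225 + (9 + 4*2²)*281 = -225 + (9 + 4*4)*281 = -225 + (9 + 16)*281 = -225 + 25*281 = -225 + 7025 = 6800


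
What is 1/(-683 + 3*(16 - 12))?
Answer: -1/671 ≈ -0.0014903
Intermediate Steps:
1/(-683 + 3*(16 - 12)) = 1/(-683 + 3*4) = 1/(-683 + 12) = 1/(-671) = -1/671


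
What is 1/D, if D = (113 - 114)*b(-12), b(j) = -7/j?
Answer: -12/7 ≈ -1.7143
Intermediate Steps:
D = -7/12 (D = (113 - 114)*(-7/(-12)) = -(-7)*(-1)/12 = -1*7/12 = -7/12 ≈ -0.58333)
1/D = 1/(-7/12) = -12/7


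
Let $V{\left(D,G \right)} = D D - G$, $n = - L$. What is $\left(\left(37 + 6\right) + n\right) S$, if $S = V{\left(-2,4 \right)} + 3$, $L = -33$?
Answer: $228$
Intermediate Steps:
$n = 33$ ($n = \left(-1\right) \left(-33\right) = 33$)
$V{\left(D,G \right)} = D^{2} - G$
$S = 3$ ($S = \left(\left(-2\right)^{2} - 4\right) + 3 = \left(4 - 4\right) + 3 = 0 + 3 = 3$)
$\left(\left(37 + 6\right) + n\right) S = \left(\left(37 + 6\right) + 33\right) 3 = \left(43 + 33\right) 3 = 76 \cdot 3 = 228$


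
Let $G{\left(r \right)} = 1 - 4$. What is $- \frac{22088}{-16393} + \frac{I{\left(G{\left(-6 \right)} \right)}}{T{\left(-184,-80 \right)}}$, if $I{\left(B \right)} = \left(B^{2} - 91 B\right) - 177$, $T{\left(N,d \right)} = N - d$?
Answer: $\frac{44299}{131144} \approx 0.33779$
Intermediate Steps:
$G{\left(r \right)} = -3$ ($G{\left(r \right)} = 1 - 4 = -3$)
$I{\left(B \right)} = -177 + B^{2} - 91 B$
$- \frac{22088}{-16393} + \frac{I{\left(G{\left(-6 \right)} \right)}}{T{\left(-184,-80 \right)}} = - \frac{22088}{-16393} + \frac{-177 + \left(-3\right)^{2} - -273}{-184 - -80} = \left(-22088\right) \left(- \frac{1}{16393}\right) + \frac{-177 + 9 + 273}{-184 + 80} = \frac{22088}{16393} + \frac{105}{-104} = \frac{22088}{16393} + 105 \left(- \frac{1}{104}\right) = \frac{22088}{16393} - \frac{105}{104} = \frac{44299}{131144}$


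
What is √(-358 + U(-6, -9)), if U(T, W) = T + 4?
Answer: 6*I*√10 ≈ 18.974*I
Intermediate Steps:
U(T, W) = 4 + T
√(-358 + U(-6, -9)) = √(-358 + (4 - 6)) = √(-358 - 2) = √(-360) = 6*I*√10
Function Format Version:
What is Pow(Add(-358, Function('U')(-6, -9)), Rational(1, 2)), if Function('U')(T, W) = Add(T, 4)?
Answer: Mul(6, I, Pow(10, Rational(1, 2))) ≈ Mul(18.974, I)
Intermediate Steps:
Function('U')(T, W) = Add(4, T)
Pow(Add(-358, Function('U')(-6, -9)), Rational(1, 2)) = Pow(Add(-358, Add(4, -6)), Rational(1, 2)) = Pow(Add(-358, -2), Rational(1, 2)) = Pow(-360, Rational(1, 2)) = Mul(6, I, Pow(10, Rational(1, 2)))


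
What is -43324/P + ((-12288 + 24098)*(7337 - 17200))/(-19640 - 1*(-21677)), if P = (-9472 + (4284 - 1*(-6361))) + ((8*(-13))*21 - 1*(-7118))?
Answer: -101634858314/1777137 ≈ -57190.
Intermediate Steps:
P = 6107 (P = (-9472 + (4284 + 6361)) + (-104*21 + 7118) = (-9472 + 10645) + (-2184 + 7118) = 1173 + 4934 = 6107)
-43324/P + ((-12288 + 24098)*(7337 - 17200))/(-19640 - 1*(-21677)) = -43324/6107 + ((-12288 + 24098)*(7337 - 17200))/(-19640 - 1*(-21677)) = -43324*1/6107 + (11810*(-9863))/(-19640 + 21677) = -43324/6107 - 116482030/2037 = -43324/6107 - 116482030*1/2037 = -43324/6107 - 16640290/291 = -101634858314/1777137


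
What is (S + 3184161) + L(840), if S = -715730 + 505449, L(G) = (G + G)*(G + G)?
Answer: 5796280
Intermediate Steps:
L(G) = 4*G² (L(G) = (2*G)*(2*G) = 4*G²)
S = -210281
(S + 3184161) + L(840) = (-210281 + 3184161) + 4*840² = 2973880 + 4*705600 = 2973880 + 2822400 = 5796280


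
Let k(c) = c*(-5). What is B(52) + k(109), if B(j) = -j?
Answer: -597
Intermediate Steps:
k(c) = -5*c
B(52) + k(109) = -1*52 - 5*109 = -52 - 545 = -597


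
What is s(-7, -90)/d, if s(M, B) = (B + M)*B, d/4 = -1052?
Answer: -4365/2104 ≈ -2.0746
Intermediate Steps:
d = -4208 (d = 4*(-1052) = -4208)
s(M, B) = B*(B + M)
s(-7, -90)/d = -90*(-90 - 7)/(-4208) = -90*(-97)*(-1/4208) = 8730*(-1/4208) = -4365/2104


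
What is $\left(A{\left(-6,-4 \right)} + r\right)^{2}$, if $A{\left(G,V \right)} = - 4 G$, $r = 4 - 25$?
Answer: $9$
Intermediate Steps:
$r = -21$
$\left(A{\left(-6,-4 \right)} + r\right)^{2} = \left(\left(-4\right) \left(-6\right) - 21\right)^{2} = \left(24 - 21\right)^{2} = 3^{2} = 9$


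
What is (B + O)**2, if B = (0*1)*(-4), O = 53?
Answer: 2809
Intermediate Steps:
B = 0 (B = 0*(-4) = 0)
(B + O)**2 = (0 + 53)**2 = 53**2 = 2809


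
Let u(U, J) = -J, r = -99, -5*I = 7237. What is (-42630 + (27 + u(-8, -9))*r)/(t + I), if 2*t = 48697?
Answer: -153980/76337 ≈ -2.0171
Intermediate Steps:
I = -7237/5 (I = -1/5*7237 = -7237/5 ≈ -1447.4)
t = 48697/2 (t = (1/2)*48697 = 48697/2 ≈ 24349.)
(-42630 + (27 + u(-8, -9))*r)/(t + I) = (-42630 + (27 - 1*(-9))*(-99))/(48697/2 - 7237/5) = (-42630 + (27 + 9)*(-99))/(229011/10) = (-42630 + 36*(-99))*(10/229011) = (-42630 - 3564)*(10/229011) = -46194*10/229011 = -153980/76337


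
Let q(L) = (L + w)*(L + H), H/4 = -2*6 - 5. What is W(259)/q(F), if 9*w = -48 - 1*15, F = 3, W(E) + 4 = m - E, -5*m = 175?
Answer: -149/130 ≈ -1.1462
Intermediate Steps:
m = -35 (m = -1/5*175 = -35)
W(E) = -39 - E (W(E) = -4 + (-35 - E) = -39 - E)
H = -68 (H = 4*(-2*6 - 5) = 4*(-12 - 5) = 4*(-17) = -68)
w = -7 (w = (-48 - 1*15)/9 = (-48 - 15)/9 = (1/9)*(-63) = -7)
q(L) = (-68 + L)*(-7 + L) (q(L) = (L - 7)*(L - 68) = (-7 + L)*(-68 + L) = (-68 + L)*(-7 + L))
W(259)/q(F) = (-39 - 1*259)/(476 + 3**2 - 75*3) = (-39 - 259)/(476 + 9 - 225) = -298/260 = -298*1/260 = -149/130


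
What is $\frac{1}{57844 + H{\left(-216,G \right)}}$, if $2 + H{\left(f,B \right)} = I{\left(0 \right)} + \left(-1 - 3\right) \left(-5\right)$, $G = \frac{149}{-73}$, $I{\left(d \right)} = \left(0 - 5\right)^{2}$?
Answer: $\frac{1}{57887} \approx 1.7275 \cdot 10^{-5}$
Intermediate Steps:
$I{\left(d \right)} = 25$ ($I{\left(d \right)} = \left(-5\right)^{2} = 25$)
$G = - \frac{149}{73}$ ($G = 149 \left(- \frac{1}{73}\right) = - \frac{149}{73} \approx -2.0411$)
$H{\left(f,B \right)} = 43$ ($H{\left(f,B \right)} = -2 + \left(25 + \left(-1 - 3\right) \left(-5\right)\right) = -2 + \left(25 - -20\right) = -2 + \left(25 + 20\right) = -2 + 45 = 43$)
$\frac{1}{57844 + H{\left(-216,G \right)}} = \frac{1}{57844 + 43} = \frac{1}{57887}$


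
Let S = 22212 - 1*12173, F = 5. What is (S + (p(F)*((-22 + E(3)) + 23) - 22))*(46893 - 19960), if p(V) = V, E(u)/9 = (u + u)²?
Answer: 313553986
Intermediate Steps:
E(u) = 36*u² (E(u) = 9*(u + u)² = 9*(2*u)² = 9*(4*u²) = 36*u²)
S = 10039 (S = 22212 - 12173 = 10039)
(S + (p(F)*((-22 + E(3)) + 23) - 22))*(46893 - 19960) = (10039 + (5*((-22 + 36*3²) + 23) - 22))*(46893 - 19960) = (10039 + (5*((-22 + 36*9) + 23) - 22))*26933 = (10039 + (5*((-22 + 324) + 23) - 22))*26933 = (10039 + (5*(302 + 23) - 22))*26933 = (10039 + (5*325 - 22))*26933 = (10039 + (1625 - 22))*26933 = (10039 + 1603)*26933 = 11642*26933 = 313553986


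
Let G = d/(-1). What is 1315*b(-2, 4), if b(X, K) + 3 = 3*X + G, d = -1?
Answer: -10520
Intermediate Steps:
G = 1 (G = -1/(-1) = -1*(-1) = 1)
b(X, K) = -2 + 3*X (b(X, K) = -3 + (3*X + 1) = -3 + (1 + 3*X) = -2 + 3*X)
1315*b(-2, 4) = 1315*(-2 + 3*(-2)) = 1315*(-2 - 6) = 1315*(-8) = -10520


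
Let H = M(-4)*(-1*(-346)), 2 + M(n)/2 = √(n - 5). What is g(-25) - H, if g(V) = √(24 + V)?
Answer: 1384 - 2075*I ≈ 1384.0 - 2075.0*I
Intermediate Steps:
M(n) = -4 + 2*√(-5 + n) (M(n) = -4 + 2*√(n - 5) = -4 + 2*√(-5 + n))
H = -1384 + 2076*I (H = (-4 + 2*√(-5 - 4))*(-1*(-346)) = (-4 + 2*√(-9))*346 = (-4 + 2*(3*I))*346 = (-4 + 6*I)*346 = -1384 + 2076*I ≈ -1384.0 + 2076.0*I)
g(-25) - H = √(24 - 25) - (-1384 + 2076*I) = √(-1) + (1384 - 2076*I) = I + (1384 - 2076*I) = 1384 - 2075*I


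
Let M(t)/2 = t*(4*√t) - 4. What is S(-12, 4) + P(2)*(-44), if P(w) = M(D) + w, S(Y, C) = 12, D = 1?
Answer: -76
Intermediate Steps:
M(t) = -8 + 8*t^(3/2) (M(t) = 2*(t*(4*√t) - 4) = 2*(4*t^(3/2) - 4) = 2*(-4 + 4*t^(3/2)) = -8 + 8*t^(3/2))
P(w) = w (P(w) = (-8 + 8*1^(3/2)) + w = (-8 + 8*1) + w = (-8 + 8) + w = 0 + w = w)
S(-12, 4) + P(2)*(-44) = 12 + 2*(-44) = 12 - 88 = -76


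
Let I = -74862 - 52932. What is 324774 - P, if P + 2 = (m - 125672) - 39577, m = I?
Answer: 617819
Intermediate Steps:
I = -127794
m = -127794
P = -293045 (P = -2 + ((-127794 - 125672) - 39577) = -2 + (-253466 - 39577) = -2 - 293043 = -293045)
324774 - P = 324774 - 1*(-293045) = 324774 + 293045 = 617819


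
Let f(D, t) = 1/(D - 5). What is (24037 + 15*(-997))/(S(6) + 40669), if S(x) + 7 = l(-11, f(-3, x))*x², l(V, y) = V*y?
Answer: 18164/81423 ≈ 0.22308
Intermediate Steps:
f(D, t) = 1/(-5 + D)
S(x) = -7 + 11*x²/8 (S(x) = -7 + (-11/(-5 - 3))*x² = -7 + (-11/(-8))*x² = -7 + (-11*(-⅛))*x² = -7 + 11*x²/8)
(24037 + 15*(-997))/(S(6) + 40669) = (24037 + 15*(-997))/((-7 + (11/8)*6²) + 40669) = (24037 - 14955)/((-7 + (11/8)*36) + 40669) = 9082/((-7 + 99/2) + 40669) = 9082/(85/2 + 40669) = 9082/(81423/2) = 9082*(2/81423) = 18164/81423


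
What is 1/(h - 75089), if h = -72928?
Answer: -1/148017 ≈ -6.7560e-6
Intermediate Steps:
1/(h - 75089) = 1/(-72928 - 75089) = 1/(-148017) = -1/148017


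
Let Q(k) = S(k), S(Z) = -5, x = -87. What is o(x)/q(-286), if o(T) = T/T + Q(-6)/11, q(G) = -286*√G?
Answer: 3*I*√286/449878 ≈ 0.00011277*I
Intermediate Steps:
Q(k) = -5
o(T) = 6/11 (o(T) = T/T - 5/11 = 1 - 5*1/11 = 1 - 5/11 = 6/11)
o(x)/q(-286) = 6/(11*((-286*I*√286))) = 6*(I*√286/81796)/11 = 3*I*√286/449878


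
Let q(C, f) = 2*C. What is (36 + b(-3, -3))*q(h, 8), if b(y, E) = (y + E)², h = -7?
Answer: -1008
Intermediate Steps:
b(y, E) = (E + y)²
(36 + b(-3, -3))*q(h, 8) = (36 + (-3 - 3)²)*(2*(-7)) = (36 + (-6)²)*(-14) = (36 + 36)*(-14) = 72*(-14) = -1008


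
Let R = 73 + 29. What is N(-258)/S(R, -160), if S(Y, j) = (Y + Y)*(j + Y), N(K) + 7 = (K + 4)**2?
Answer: -21503/3944 ≈ -5.4521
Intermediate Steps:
R = 102
N(K) = -7 + (4 + K)**2 (N(K) = -7 + (K + 4)**2 = -7 + (4 + K)**2)
S(Y, j) = 2*Y*(Y + j) (S(Y, j) = (2*Y)*(Y + j) = 2*Y*(Y + j))
N(-258)/S(R, -160) = (-7 + (4 - 258)**2)/((2*102*(102 - 160))) = (-7 + (-254)**2)/((2*102*(-58))) = (-7 + 64516)/(-11832) = 64509*(-1/11832) = -21503/3944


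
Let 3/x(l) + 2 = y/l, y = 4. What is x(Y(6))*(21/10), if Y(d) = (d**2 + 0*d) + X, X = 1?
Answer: -333/100 ≈ -3.3300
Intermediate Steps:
Y(d) = 1 + d**2 (Y(d) = (d**2 + 0*d) + 1 = (d**2 + 0) + 1 = d**2 + 1 = 1 + d**2)
x(l) = 3/(-2 + 4/l)
x(Y(6))*(21/10) = (-3*(1 + 6**2)/(-4 + 2*(1 + 6**2)))*(21/10) = (-3*(1 + 36)/(-4 + 2*(1 + 36)))*(21*(1/10)) = -3*37/(-4 + 2*37)*(21/10) = -3*37/(-4 + 74)*(21/10) = -3*37/70*(21/10) = -3*37*1/70*(21/10) = -111/70*21/10 = -333/100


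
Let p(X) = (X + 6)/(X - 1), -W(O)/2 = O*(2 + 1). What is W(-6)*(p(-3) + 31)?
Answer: 1089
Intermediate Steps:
W(O) = -6*O (W(O) = -2*O*(2 + 1) = -2*O*3 = -6*O)
p(X) = (6 + X)/(-1 + X)
W(-6)*(p(-3) + 31) = (-6*(-6))*((6 - 3)/(-1 - 3) + 31) = 36*(3/(-4) + 31) = 36*(-¼*3 + 31) = 36*(-¾ + 31) = 36*(121/4) = 1089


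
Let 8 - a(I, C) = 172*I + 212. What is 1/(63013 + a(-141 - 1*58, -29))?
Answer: 1/97037 ≈ 1.0305e-5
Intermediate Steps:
a(I, C) = -204 - 172*I (a(I, C) = 8 - (172*I + 212) = 8 - (212 + 172*I) = 8 + (-212 - 172*I) = -204 - 172*I)
1/(63013 + a(-141 - 1*58, -29)) = 1/(63013 + (-204 - 172*(-141 - 1*58))) = 1/(63013 + (-204 - 172*(-141 - 58))) = 1/(63013 + (-204 - 172*(-199))) = 1/(63013 + (-204 + 34228)) = 1/(63013 + 34024) = 1/97037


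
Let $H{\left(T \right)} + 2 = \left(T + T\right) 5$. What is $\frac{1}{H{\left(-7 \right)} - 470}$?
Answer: $- \frac{1}{542} \approx -0.001845$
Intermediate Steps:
$H{\left(T \right)} = -2 + 10 T$ ($H{\left(T \right)} = -2 + \left(T + T\right) 5 = -2 + 2 T 5 = -2 + 10 T$)
$\frac{1}{H{\left(-7 \right)} - 470} = \frac{1}{\left(-2 + 10 \left(-7\right)\right) - 470} = \frac{1}{\left(-2 - 70\right) - 470} = \frac{1}{-72 - 470} = \frac{1}{-542} = - \frac{1}{542}$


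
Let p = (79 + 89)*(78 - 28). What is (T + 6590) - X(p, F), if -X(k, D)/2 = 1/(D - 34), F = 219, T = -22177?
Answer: -2883593/185 ≈ -15587.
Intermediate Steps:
p = 8400 (p = 168*50 = 8400)
X(k, D) = -2/(-34 + D) (X(k, D) = -2/(D - 34) = -2/(-34 + D))
(T + 6590) - X(p, F) = (-22177 + 6590) - (-2)/(-34 + 219) = -15587 - (-2)/185 = -15587 - 1*(-2/185) = -15587 + 2/185 = -2883593/185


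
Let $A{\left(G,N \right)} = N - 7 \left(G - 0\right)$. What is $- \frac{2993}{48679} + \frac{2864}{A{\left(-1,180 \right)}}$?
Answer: $\frac{138856965}{9102973} \approx 15.254$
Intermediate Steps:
$A{\left(G,N \right)} = N - 7 G$ ($A{\left(G,N \right)} = N - 7 \left(G + 0\right) = N - 7 G$)
$- \frac{2993}{48679} + \frac{2864}{A{\left(-1,180 \right)}} = - \frac{2993}{48679} + \frac{2864}{180 - -7} = \left(-2993\right) \frac{1}{48679} + \frac{2864}{180 + 7} = - \frac{2993}{48679} + \frac{2864}{187} = \frac{138856965}{9102973}$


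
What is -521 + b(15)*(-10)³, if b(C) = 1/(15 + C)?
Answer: -1663/3 ≈ -554.33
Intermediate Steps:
-521 + b(15)*(-10)³ = -521 + (-10)³/(15 + 15) = -521 - 1000/30 = -521 + (1/30)*(-1000) = -521 - 100/3 = -1663/3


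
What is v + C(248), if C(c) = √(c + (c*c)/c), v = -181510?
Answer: -181510 + 4*√31 ≈ -1.8149e+5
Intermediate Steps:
C(c) = √2*√c (C(c) = √(c + c²/c) = √(c + c) = √(2*c) = √2*√c)
v + C(248) = -181510 + √2*√248 = -181510 + √2*(2*√62) = -181510 + 4*√31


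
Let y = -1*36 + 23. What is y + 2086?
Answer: 2073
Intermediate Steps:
y = -13 (y = -36 + 23 = -13)
y + 2086 = -13 + 2086 = 2073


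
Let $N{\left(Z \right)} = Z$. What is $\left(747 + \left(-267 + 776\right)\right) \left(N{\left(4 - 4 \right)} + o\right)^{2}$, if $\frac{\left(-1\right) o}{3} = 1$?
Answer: $11304$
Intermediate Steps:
$o = -3$ ($o = \left(-3\right) 1 = -3$)
$\left(747 + \left(-267 + 776\right)\right) \left(N{\left(4 - 4 \right)} + o\right)^{2} = \left(747 + \left(-267 + 776\right)\right) \left(\left(4 - 4\right) - 3\right)^{2} = \left(747 + 509\right) \left(\left(4 - 4\right) - 3\right)^{2} = 1256 \left(0 - 3\right)^{2} = 1256 \left(-3\right)^{2} = 1256 \cdot 9 = 11304$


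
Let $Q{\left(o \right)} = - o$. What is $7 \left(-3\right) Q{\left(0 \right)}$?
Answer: $0$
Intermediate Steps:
$7 \left(-3\right) Q{\left(0 \right)} = 7 \left(-3\right) \left(\left(-1\right) 0\right) = \left(-21\right) 0 = 0$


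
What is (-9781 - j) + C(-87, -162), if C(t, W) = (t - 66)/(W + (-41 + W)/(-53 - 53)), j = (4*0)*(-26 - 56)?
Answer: -165957571/16969 ≈ -9780.0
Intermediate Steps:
j = 0 (j = 0*(-82) = 0)
C(t, W) = (-66 + t)/(41/106 + 105*W/106) (C(t, W) = (-66 + t)/(W + (-41 + W)/(-106)) = (-66 + t)/(W + (-41 + W)*(-1/106)) = (-66 + t)/(W + (41/106 - W/106)) = (-66 + t)/(41/106 + 105*W/106))
(-9781 - j) + C(-87, -162) = (-9781 - 1*0) + 106*(-66 - 87)/(41 + 105*(-162)) = (-9781 + 0) + 106*(-153)/(41 - 17010) = -9781 + 106*(-153)/(-16969) = -9781 + 106*(-1/16969)*(-153) = -9781 + 16218/16969 = -165957571/16969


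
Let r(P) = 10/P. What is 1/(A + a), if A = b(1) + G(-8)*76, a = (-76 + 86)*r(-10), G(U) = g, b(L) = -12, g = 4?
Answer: 1/282 ≈ 0.0035461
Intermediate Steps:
G(U) = 4
a = -10 (a = (-76 + 86)*(10/(-10)) = 10*(10*(-1/10)) = 10*(-1) = -10)
A = 292 (A = -12 + 4*76 = -12 + 304 = 292)
1/(A + a) = 1/(292 - 10) = 1/282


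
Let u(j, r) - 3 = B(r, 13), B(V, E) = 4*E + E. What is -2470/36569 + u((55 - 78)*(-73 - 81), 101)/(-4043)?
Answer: -959454/11372959 ≈ -0.084363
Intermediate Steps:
B(V, E) = 5*E
u(j, r) = 68 (u(j, r) = 3 + 5*13 = 3 + 65 = 68)
-2470/36569 + u((55 - 78)*(-73 - 81), 101)/(-4043) = -2470/36569 + 68/(-4043) = -2470*1/36569 + 68*(-1/4043) = -190/2813 - 68/4043 = -959454/11372959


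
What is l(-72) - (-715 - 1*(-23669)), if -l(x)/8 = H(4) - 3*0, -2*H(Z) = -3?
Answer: -22966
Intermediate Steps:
H(Z) = 3/2 (H(Z) = -½*(-3) = 3/2)
l(x) = -12 (l(x) = -8*(3/2 - 3*0) = -8*(3/2 + 0) = -8*3/2 = -12)
l(-72) - (-715 - 1*(-23669)) = -12 - (-715 - 1*(-23669)) = -12 - (-715 + 23669) = -12 - 1*22954 = -12 - 22954 = -22966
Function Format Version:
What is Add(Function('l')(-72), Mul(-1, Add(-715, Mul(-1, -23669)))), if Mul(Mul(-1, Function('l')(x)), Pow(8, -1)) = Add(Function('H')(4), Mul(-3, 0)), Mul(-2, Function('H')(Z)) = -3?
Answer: -22966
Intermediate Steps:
Function('H')(Z) = Rational(3, 2) (Function('H')(Z) = Mul(Rational(-1, 2), -3) = Rational(3, 2))
Function('l')(x) = -12 (Function('l')(x) = Mul(-8, Add(Rational(3, 2), Mul(-3, 0))) = Mul(-8, Add(Rational(3, 2), 0)) = Mul(-8, Rational(3, 2)) = -12)
Add(Function('l')(-72), Mul(-1, Add(-715, Mul(-1, -23669)))) = Add(-12, Mul(-1, Add(-715, Mul(-1, -23669)))) = Add(-12, Mul(-1, Add(-715, 23669))) = Add(-12, Mul(-1, 22954)) = Add(-12, -22954) = -22966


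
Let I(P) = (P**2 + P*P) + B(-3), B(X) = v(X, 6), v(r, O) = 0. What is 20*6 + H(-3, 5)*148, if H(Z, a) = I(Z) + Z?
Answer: 2340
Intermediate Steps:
B(X) = 0
I(P) = 2*P**2 (I(P) = (P**2 + P*P) + 0 = (P**2 + P**2) + 0 = 2*P**2 + 0 = 2*P**2)
H(Z, a) = Z + 2*Z**2 (H(Z, a) = 2*Z**2 + Z = Z + 2*Z**2)
20*6 + H(-3, 5)*148 = 20*6 - 3*(1 + 2*(-3))*148 = 120 - 3*(1 - 6)*148 = 120 - 3*(-5)*148 = 120 + 15*148 = 120 + 2220 = 2340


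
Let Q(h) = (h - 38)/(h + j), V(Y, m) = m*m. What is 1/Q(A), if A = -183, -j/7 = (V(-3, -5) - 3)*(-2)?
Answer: -125/221 ≈ -0.56561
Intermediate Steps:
V(Y, m) = m²
j = 308 (j = -7*((-5)² - 3)*(-2) = -7*(25 - 3)*(-2) = -154*(-2) = -7*(-44) = 308)
Q(h) = (-38 + h)/(308 + h) (Q(h) = (h - 38)/(h + 308) = (-38 + h)/(308 + h))
1/Q(A) = 1/((-38 - 183)/(308 - 183)) = 1/(-221/125) = -125/221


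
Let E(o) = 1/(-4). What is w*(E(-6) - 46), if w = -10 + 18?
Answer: -370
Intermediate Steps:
E(o) = -1/4
w = 8
w*(E(-6) - 46) = 8*(-1/4 - 46) = 8*(-185/4) = -370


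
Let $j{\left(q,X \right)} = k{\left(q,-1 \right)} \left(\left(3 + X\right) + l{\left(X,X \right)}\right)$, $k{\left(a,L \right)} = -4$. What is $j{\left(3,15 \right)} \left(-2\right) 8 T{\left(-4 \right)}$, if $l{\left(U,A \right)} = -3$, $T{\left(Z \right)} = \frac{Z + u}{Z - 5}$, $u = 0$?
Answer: $\frac{1280}{3} \approx 426.67$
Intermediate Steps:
$T{\left(Z \right)} = \frac{Z}{-5 + Z}$ ($T{\left(Z \right)} = \frac{Z + 0}{Z - 5} = \frac{Z}{-5 + Z}$)
$j{\left(q,X \right)} = - 4 X$ ($j{\left(q,X \right)} = - 4 \left(\left(3 + X\right) - 3\right) = - 4 X$)
$j{\left(3,15 \right)} \left(-2\right) 8 T{\left(-4 \right)} = \left(-4\right) 15 \left(-2\right) 8 \left(- \frac{4}{-5 - 4}\right) = - 60 \left(- 16 \left(- \frac{4}{-9}\right)\right) = - 60 \left(- 16 \left(\left(-4\right) \left(- \frac{1}{9}\right)\right)\right) = - 60 \left(\left(-16\right) \frac{4}{9}\right) = \left(-60\right) \left(- \frac{64}{9}\right) = \frac{1280}{3}$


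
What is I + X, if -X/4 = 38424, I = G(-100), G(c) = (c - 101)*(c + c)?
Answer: -113496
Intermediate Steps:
G(c) = 2*c*(-101 + c) (G(c) = (-101 + c)*(2*c) = 2*c*(-101 + c))
I = 40200 (I = 2*(-100)*(-101 - 100) = 2*(-100)*(-201) = 40200)
X = -153696 (X = -4*38424 = -153696)
I + X = 40200 - 153696 = -113496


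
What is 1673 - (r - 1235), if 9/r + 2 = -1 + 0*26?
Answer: 2911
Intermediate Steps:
r = -3 (r = 9/(-2 + (-1 + 0*26)) = 9/(-2 + (-1 + 0)) = 9/(-2 - 1) = 9/(-3) = 9*(-⅓) = -3)
1673 - (r - 1235) = 1673 - (-3 - 1235) = 1673 - 1*(-1238) = 1673 + 1238 = 2911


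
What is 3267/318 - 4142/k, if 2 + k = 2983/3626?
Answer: 1596651493/452514 ≈ 3528.4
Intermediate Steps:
k = -4269/3626 (k = -2 + 2983/3626 = -4269/3626 ≈ -1.1773)
3267/318 - 4142/k = 3267/318 - 4142/(-4269/3626) = 3267*(1/318) - 4142*(-3626/4269) = 1089/106 + 15018892/4269 = 1596651493/452514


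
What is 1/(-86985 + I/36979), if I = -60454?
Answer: -36979/3216678769 ≈ -1.1496e-5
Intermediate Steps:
1/(-86985 + I/36979) = 1/(-86985 - 60454/36979) = 1/(-3216678769/36979) = -36979/3216678769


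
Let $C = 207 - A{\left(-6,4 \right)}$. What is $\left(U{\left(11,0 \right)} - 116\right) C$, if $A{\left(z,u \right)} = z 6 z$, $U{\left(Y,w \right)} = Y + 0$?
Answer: $945$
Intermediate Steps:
$U{\left(Y,w \right)} = Y$
$A{\left(z,u \right)} = 6 z^{2}$ ($A{\left(z,u \right)} = 6 z z = 6 z^{2}$)
$C = -9$ ($C = 207 - 6 \left(-6\right)^{2} = 207 - 6 \cdot 36 = 207 - 216 = -9$)
$\left(U{\left(11,0 \right)} - 116\right) C = \left(11 - 116\right) \left(-9\right) = \left(-105\right) \left(-9\right) = 945$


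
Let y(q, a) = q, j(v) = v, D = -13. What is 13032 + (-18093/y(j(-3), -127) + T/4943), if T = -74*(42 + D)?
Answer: 94226263/4943 ≈ 19063.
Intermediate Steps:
T = -2146 (T = -74*(42 - 13) = -74*29 = -2146)
13032 + (-18093/y(j(-3), -127) + T/4943) = 13032 + (-18093/(-3) - 2146/4943) = 13032 + (-18093*(-⅓) - 2146*1/4943) = 13032 + (6031 - 2146/4943) = 13032 + 29809087/4943 = 94226263/4943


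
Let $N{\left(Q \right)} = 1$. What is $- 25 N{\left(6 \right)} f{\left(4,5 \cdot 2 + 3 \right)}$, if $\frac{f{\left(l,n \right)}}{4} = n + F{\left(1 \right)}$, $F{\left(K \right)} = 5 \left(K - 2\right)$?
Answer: $-800$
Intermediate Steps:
$F{\left(K \right)} = -10 + 5 K$ ($F{\left(K \right)} = 5 \left(-2 + K\right) = -10 + 5 K$)
$f{\left(l,n \right)} = -20 + 4 n$ ($f{\left(l,n \right)} = 4 \left(n + \left(-10 + 5 \cdot 1\right)\right) = 4 \left(n + \left(-10 + 5\right)\right) = 4 \left(n - 5\right) = 4 \left(-5 + n\right) = -20 + 4 n$)
$- 25 N{\left(6 \right)} f{\left(4,5 \cdot 2 + 3 \right)} = \left(-25\right) 1 \left(-20 + 4 \left(5 \cdot 2 + 3\right)\right) = - 25 \left(-20 + 4 \left(10 + 3\right)\right) = - 25 \left(-20 + 4 \cdot 13\right) = - 25 \left(-20 + 52\right) = \left(-25\right) 32 = -800$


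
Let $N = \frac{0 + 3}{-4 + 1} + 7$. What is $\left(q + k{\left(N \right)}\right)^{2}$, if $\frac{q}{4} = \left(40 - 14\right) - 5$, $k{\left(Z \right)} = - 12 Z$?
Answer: $144$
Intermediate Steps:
$N = 6$ ($N = \frac{3}{-3} + 7 = 3 \left(- \frac{1}{3}\right) + 7 = -1 + 7 = 6$)
$q = 84$ ($q = 4 \left(\left(40 - 14\right) - 5\right) = 4 \left(26 - 5\right) = 4 \cdot 21 = 84$)
$\left(q + k{\left(N \right)}\right)^{2} = \left(84 - 72\right)^{2} = 12^{2} = 144$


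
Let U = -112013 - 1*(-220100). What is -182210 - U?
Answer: -290297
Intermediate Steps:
U = 108087 (U = -112013 + 220100 = 108087)
-182210 - U = -182210 - 1*108087 = -182210 - 108087 = -290297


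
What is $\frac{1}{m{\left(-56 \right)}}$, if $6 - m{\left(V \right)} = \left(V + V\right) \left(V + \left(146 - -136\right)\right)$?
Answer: $\frac{1}{25318} \approx 3.9498 \cdot 10^{-5}$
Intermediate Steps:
$m{\left(V \right)} = 6 - 2 V \left(282 + V\right)$ ($m{\left(V \right)} = 6 - \left(V + V\right) \left(V + \left(146 - -136\right)\right) = 6 - 2 V \left(V + \left(146 + 136\right)\right) = 6 - 2 V \left(V + 282\right) = 6 - 2 V \left(282 + V\right)$)
$\frac{1}{m{\left(-56 \right)}} = \frac{1}{6 - -31584 - 2 \left(-56\right)^{2}} = \frac{1}{6 + 31584 - 6272} = \frac{1}{25318}$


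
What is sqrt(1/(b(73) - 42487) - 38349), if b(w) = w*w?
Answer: I*sqrt(52949114889594)/37158 ≈ 195.83*I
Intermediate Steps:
b(w) = w**2
sqrt(1/(b(73) - 42487) - 38349) = sqrt(1/(73**2 - 42487) - 38349) = sqrt(1/(5329 - 42487) - 38349) = sqrt(1/(-37158) - 38349) = sqrt(-1/37158 - 38349) = sqrt(-1424972143/37158) = I*sqrt(52949114889594)/37158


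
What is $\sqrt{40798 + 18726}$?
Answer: $2 \sqrt{14881} \approx 243.98$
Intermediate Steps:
$\sqrt{40798 + 18726} = \sqrt{59524} = 2 \sqrt{14881}$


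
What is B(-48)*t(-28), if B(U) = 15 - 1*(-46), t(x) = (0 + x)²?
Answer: 47824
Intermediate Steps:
t(x) = x²
B(U) = 61 (B(U) = 15 + 46 = 61)
B(-48)*t(-28) = 61*(-28)² = 61*784 = 47824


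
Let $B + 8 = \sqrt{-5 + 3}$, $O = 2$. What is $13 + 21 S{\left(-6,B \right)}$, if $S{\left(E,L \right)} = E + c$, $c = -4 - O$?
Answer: $-239$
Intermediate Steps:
$c = -6$ ($c = -4 - 2 = -6$)
$B = -8 + i \sqrt{2}$ ($B = -8 + \sqrt{-5 + 3} = -8 + \sqrt{-2} = -8 + i \sqrt{2} \approx -8.0 + 1.4142 i$)
$S{\left(E,L \right)} = -6 + E$ ($S{\left(E,L \right)} = E - 6 = -6 + E$)
$13 + 21 S{\left(-6,B \right)} = 13 + 21 \left(-6 - 6\right) = 13 + 21 \left(-12\right) = 13 - 252 = -239$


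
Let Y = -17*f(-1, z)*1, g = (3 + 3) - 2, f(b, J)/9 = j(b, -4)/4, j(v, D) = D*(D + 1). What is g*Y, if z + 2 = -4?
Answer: -1836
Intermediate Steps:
j(v, D) = D*(1 + D)
z = -6 (z = -2 - 4 = -6)
f(b, J) = 27 (f(b, J) = 9*(-4*(1 - 4)/4) = 9*(-4*(-3)*(1/4)) = 9*(12*(1/4)) = 9*3 = 27)
g = 4 (g = 6 - 2 = 4)
Y = -459 (Y = -17*27*1 = -459*1 = -459)
g*Y = 4*(-459) = -1836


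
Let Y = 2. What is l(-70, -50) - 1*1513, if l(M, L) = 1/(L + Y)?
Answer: -72625/48 ≈ -1513.0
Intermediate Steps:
l(M, L) = 1/(2 + L) (l(M, L) = 1/(L + 2) = 1/(2 + L))
l(-70, -50) - 1*1513 = 1/(2 - 50) - 1*1513 = 1/(-48) - 1513 = -1/48 - 1513 = -72625/48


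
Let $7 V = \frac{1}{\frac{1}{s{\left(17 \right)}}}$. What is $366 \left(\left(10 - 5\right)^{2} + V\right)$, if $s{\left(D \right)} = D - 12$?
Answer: $\frac{65880}{7} \approx 9411.4$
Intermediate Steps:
$s{\left(D \right)} = -12 + D$ ($s{\left(D \right)} = D - 12 = -12 + D$)
$V = \frac{5}{7}$ ($V = \frac{1}{7 \frac{1}{-12 + 17}} = \frac{1}{7 \cdot \frac{1}{5}} = \frac{\frac{1}{\frac{1}{5}}}{7} = \frac{1}{7} \cdot 5 = \frac{5}{7} \approx 0.71429$)
$366 \left(\left(10 - 5\right)^{2} + V\right) = 366 \left(\left(10 - 5\right)^{2} + \frac{5}{7}\right) = 366 \left(5^{2} + \frac{5}{7}\right) = 366 \left(25 + \frac{5}{7}\right) = 366 \cdot \frac{180}{7} = \frac{65880}{7}$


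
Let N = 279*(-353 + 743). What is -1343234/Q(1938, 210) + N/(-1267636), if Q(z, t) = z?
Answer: -425735662151/614169642 ≈ -693.19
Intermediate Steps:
N = 108810 (N = 279*390 = 108810)
-1343234/Q(1938, 210) + N/(-1267636) = -1343234/1938 + 108810/(-1267636) = -1343234*1/1938 + 108810*(-1/1267636) = -671617/969 - 54405/633818 = -425735662151/614169642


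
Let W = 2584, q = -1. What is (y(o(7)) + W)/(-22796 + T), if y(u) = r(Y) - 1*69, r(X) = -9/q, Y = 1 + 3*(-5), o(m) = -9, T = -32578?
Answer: -1262/27687 ≈ -0.045581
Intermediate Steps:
Y = -14 (Y = 1 - 15 = -14)
r(X) = 9 (r(X) = -9/(-1) = -9*(-1) = 9)
y(u) = -60 (y(u) = 9 - 1*69 = 9 - 69 = -60)
(y(o(7)) + W)/(-22796 + T) = (-60 + 2584)/(-22796 - 32578) = 2524/(-55374) = 2524*(-1/55374) = -1262/27687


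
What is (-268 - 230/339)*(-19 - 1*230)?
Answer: 7559806/113 ≈ 66901.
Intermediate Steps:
(-268 - 230/339)*(-19 - 1*230) = (-268 - 230*1/339)*(-19 - 230) = (-268 - 230/339)*(-249) = -91082/339*(-249) = 7559806/113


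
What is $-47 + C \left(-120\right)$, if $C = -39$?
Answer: $4633$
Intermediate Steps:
$-47 + C \left(-120\right) = -47 - -4680 = -47 + 4680 = 4633$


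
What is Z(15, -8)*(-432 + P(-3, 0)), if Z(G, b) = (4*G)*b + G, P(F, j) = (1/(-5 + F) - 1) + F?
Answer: 1622385/8 ≈ 2.0280e+5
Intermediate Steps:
P(F, j) = -1 + F + 1/(-5 + F) (P(F, j) = (-1 + 1/(-5 + F)) + F = -1 + F + 1/(-5 + F))
Z(G, b) = G + 4*G*b (Z(G, b) = 4*G*b + G = G + 4*G*b)
Z(15, -8)*(-432 + P(-3, 0)) = (15*(1 + 4*(-8)))*(-432 + (6 + (-3)² - 6*(-3))/(-5 - 3)) = (15*(1 - 32))*(-432 + (6 + 9 + 18)/(-8)) = (15*(-31))*(-432 - ⅛*33) = -465*(-432 - 33/8) = -465*(-3489/8) = 1622385/8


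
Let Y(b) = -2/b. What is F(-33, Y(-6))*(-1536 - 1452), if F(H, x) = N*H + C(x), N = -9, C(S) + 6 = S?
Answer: -870504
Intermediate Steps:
C(S) = -6 + S
F(H, x) = -6 + x - 9*H (F(H, x) = -9*H + (-6 + x) = -6 + x - 9*H)
F(-33, Y(-6))*(-1536 - 1452) = (-6 - 2/(-6) - 9*(-33))*(-1536 - 1452) = (-6 - 2*(-⅙) + 297)*(-2988) = (-6 + ⅓ + 297)*(-2988) = (874/3)*(-2988) = -870504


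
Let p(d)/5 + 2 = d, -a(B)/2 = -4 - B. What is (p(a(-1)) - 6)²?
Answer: 196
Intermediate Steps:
a(B) = 8 + 2*B (a(B) = -2*(-4 - B) = 8 + 2*B)
p(d) = -10 + 5*d
(p(a(-1)) - 6)² = ((-10 + 5*(8 + 2*(-1))) - 6)² = ((-10 + 5*(8 - 2)) - 6)² = ((-10 + 5*6) - 6)² = ((-10 + 30) - 6)² = (20 - 6)² = 14² = 196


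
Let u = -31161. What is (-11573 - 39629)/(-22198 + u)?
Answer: 51202/53359 ≈ 0.95958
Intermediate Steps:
(-11573 - 39629)/(-22198 + u) = (-11573 - 39629)/(-22198 - 31161) = -51202/(-53359) = -51202*(-1/53359) = 51202/53359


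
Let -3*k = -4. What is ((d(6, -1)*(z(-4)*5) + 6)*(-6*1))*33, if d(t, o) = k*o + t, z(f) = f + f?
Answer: 35772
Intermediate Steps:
k = 4/3 (k = -⅓*(-4) = 4/3 ≈ 1.3333)
z(f) = 2*f
d(t, o) = t + 4*o/3 (d(t, o) = 4*o/3 + t = t + 4*o/3)
((d(6, -1)*(z(-4)*5) + 6)*(-6*1))*33 = (((6 + (4/3)*(-1))*((2*(-4))*5) + 6)*(-6*1))*33 = (((6 - 4/3)*(-8*5) + 6)*(-6))*33 = (((14/3)*(-40) + 6)*(-6))*33 = ((-560/3 + 6)*(-6))*33 = -542/3*(-6)*33 = 1084*33 = 35772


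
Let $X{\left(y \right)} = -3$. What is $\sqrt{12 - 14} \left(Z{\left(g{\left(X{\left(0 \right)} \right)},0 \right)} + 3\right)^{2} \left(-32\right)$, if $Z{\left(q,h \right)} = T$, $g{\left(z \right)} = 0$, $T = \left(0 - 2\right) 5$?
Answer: $- 1568 i \sqrt{2} \approx - 2217.5 i$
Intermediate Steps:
$T = -10$ ($T = \left(-2\right) 5 = -10$)
$Z{\left(q,h \right)} = -10$
$\sqrt{12 - 14} \left(Z{\left(g{\left(X{\left(0 \right)} \right)},0 \right)} + 3\right)^{2} \left(-32\right) = \sqrt{12 - 14} \left(-10 + 3\right)^{2} \left(-32\right) = \sqrt{-2} \left(-7\right)^{2} \left(-32\right) = i \sqrt{2} \cdot 49 \left(-32\right) = 49 i \sqrt{2} \left(-32\right) = - 1568 i \sqrt{2}$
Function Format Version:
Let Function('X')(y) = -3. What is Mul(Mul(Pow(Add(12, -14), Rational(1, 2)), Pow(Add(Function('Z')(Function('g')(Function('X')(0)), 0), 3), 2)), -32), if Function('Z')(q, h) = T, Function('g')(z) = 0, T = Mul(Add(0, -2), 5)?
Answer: Mul(-1568, I, Pow(2, Rational(1, 2))) ≈ Mul(-2217.5, I)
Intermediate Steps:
T = -10 (T = Mul(-2, 5) = -10)
Function('Z')(q, h) = -10
Mul(Mul(Pow(Add(12, -14), Rational(1, 2)), Pow(Add(Function('Z')(Function('g')(Function('X')(0)), 0), 3), 2)), -32) = Mul(Mul(Pow(Add(12, -14), Rational(1, 2)), Pow(Add(-10, 3), 2)), -32) = Mul(Mul(Pow(-2, Rational(1, 2)), Pow(-7, 2)), -32) = Mul(Mul(Mul(I, Pow(2, Rational(1, 2))), 49), -32) = Mul(Mul(49, I, Pow(2, Rational(1, 2))), -32) = Mul(-1568, I, Pow(2, Rational(1, 2)))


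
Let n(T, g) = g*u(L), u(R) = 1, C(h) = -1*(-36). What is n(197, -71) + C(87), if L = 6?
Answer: -35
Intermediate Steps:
C(h) = 36
n(T, g) = g (n(T, g) = g*1 = g)
n(197, -71) + C(87) = -71 + 36 = -35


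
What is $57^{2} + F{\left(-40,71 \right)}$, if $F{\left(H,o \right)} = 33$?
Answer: $3282$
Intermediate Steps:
$57^{2} + F{\left(-40,71 \right)} = 57^{2} + 33 = 3249 + 33 = 3282$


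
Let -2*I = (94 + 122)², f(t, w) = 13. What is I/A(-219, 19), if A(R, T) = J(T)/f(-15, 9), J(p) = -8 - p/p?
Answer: 33696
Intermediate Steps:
J(p) = -9 (J(p) = -8 - 1*1 = -8 - 1 = -9)
I = -23328 (I = -(94 + 122)²/2 = -½*216² = -½*46656 = -23328)
A(R, T) = -9/13
I/A(-219, 19) = -23328/(-9/13) = -23328*(-13/9) = 33696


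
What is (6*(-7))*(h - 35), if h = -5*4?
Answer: 2310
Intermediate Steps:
h = -20
(6*(-7))*(h - 35) = (6*(-7))*(-20 - 35) = -42*(-55) = 2310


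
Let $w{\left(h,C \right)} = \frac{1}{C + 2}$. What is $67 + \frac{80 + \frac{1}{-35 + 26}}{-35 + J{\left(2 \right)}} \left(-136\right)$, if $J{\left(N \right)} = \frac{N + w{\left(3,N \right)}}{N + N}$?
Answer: $\frac{1896797}{4959} \approx 382.5$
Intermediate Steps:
$w{\left(h,C \right)} = \frac{1}{2 + C}$
$J{\left(N \right)} = \frac{N + \frac{1}{2 + N}}{2 N}$ ($J{\left(N \right)} = \frac{N + \frac{1}{2 + N}}{N + N} = \frac{N + \frac{1}{2 + N}}{2 N}$)
$67 + \frac{80 + \frac{1}{-35 + 26}}{-35 + J{\left(2 \right)}} \left(-136\right) = 67 + \frac{80 + \frac{1}{-35 + 26}}{-35 + \frac{1 + 2 \left(2 + 2\right)}{2 \cdot 2 \left(2 + 2\right)}} \left(-136\right) = 67 + \frac{80 + \frac{1}{-9}}{-35 + \frac{1}{2} \cdot \frac{1}{2} \cdot \frac{1}{4} \left(1 + 2 \cdot 4\right)} \left(-136\right) = 67 + \frac{80 - \frac{1}{9}}{-35 + \frac{1}{2} \cdot \frac{1}{2} \cdot \frac{1}{4} \left(1 + 8\right)} \left(-136\right) = 67 + \frac{719}{9 \left(-35 + \frac{1}{2} \cdot \frac{1}{2} \cdot \frac{1}{4} \cdot 9\right)} \left(-136\right) = 67 + \frac{719}{9 \left(-35 + \frac{9}{16}\right)} \left(-136\right) = 67 + \frac{719}{9 \left(- \frac{551}{16}\right)} \left(-136\right) = 67 + \frac{719}{9} \left(- \frac{16}{551}\right) \left(-136\right) = 67 - - \frac{1564544}{4959} = 67 + \frac{1564544}{4959} = \frac{1896797}{4959}$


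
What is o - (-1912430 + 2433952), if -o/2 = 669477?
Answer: -1860476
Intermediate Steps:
o = -1338954 (o = -2*669477 = -1338954)
o - (-1912430 + 2433952) = -1338954 - (-1912430 + 2433952) = -1338954 - 1*521522 = -1338954 - 521522 = -1860476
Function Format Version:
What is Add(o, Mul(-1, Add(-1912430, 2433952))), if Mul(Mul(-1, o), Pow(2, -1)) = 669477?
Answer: -1860476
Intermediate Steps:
o = -1338954 (o = Mul(-2, 669477) = -1338954)
Add(o, Mul(-1, Add(-1912430, 2433952))) = Add(-1338954, Mul(-1, Add(-1912430, 2433952))) = Add(-1338954, Mul(-1, 521522)) = Add(-1338954, -521522) = -1860476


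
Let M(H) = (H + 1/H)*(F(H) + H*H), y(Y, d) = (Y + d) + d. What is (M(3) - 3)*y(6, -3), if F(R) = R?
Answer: 0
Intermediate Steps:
y(Y, d) = Y + 2*d
M(H) = (H + 1/H)*(H + H²) (M(H) = (H + 1/H)*(H + H*H) = (H + 1/H)*(H + H²))
(M(3) - 3)*y(6, -3) = ((1 + 3 + 3² + 3³) - 3)*(6 + 2*(-3)) = ((1 + 3 + 9 + 27) - 3)*(6 - 6) = (40 - 3)*0 = 37*0 = 0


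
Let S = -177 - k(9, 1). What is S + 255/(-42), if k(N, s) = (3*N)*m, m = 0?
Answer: -2563/14 ≈ -183.07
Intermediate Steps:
k(N, s) = 0 (k(N, s) = (3*N)*0 = 0)
S = -177 (S = -177 - 1*0 = -177 + 0 = -177)
S + 255/(-42) = -177 + 255/(-42) = -177 + 255*(-1/42) = -177 - 85/14 = -2563/14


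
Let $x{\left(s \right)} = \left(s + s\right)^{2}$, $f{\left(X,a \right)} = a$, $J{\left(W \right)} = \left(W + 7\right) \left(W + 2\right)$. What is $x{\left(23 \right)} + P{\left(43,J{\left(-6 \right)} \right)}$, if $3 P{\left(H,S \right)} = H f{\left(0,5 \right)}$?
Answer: $\frac{6563}{3} \approx 2187.7$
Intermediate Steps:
$J{\left(W \right)} = \left(2 + W\right) \left(7 + W\right)$ ($J{\left(W \right)} = \left(7 + W\right) \left(2 + W\right) = \left(2 + W\right) \left(7 + W\right)$)
$x{\left(s \right)} = 4 s^{2}$ ($x{\left(s \right)} = \left(2 s\right)^{2} = 4 s^{2}$)
$P{\left(H,S \right)} = \frac{5 H}{3}$ ($P{\left(H,S \right)} = \frac{H 5}{3} = \frac{5 H}{3}$)
$x{\left(23 \right)} + P{\left(43,J{\left(-6 \right)} \right)} = 4 \cdot 23^{2} + \frac{5}{3} \cdot 43 = 4 \cdot 529 + \frac{215}{3} = 2116 + \frac{215}{3} = \frac{6563}{3}$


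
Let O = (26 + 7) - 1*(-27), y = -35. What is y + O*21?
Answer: 1225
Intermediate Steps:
O = 60 (O = 33 + 27 = 60)
y + O*21 = -35 + 60*21 = -35 + 1260 = 1225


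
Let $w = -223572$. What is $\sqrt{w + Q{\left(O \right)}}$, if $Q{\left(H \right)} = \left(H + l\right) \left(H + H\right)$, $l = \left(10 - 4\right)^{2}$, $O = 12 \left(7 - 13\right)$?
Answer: $2 i \sqrt{54597} \approx 467.32 i$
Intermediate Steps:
$O = -72$ ($O = 12 \left(-6\right) = -72$)
$l = 36$ ($l = 6^{2} = 36$)
$Q{\left(H \right)} = 2 H \left(36 + H\right)$ ($Q{\left(H \right)} = \left(H + 36\right) \left(H + H\right) = \left(36 + H\right) 2 H = 2 H \left(36 + H\right)$)
$\sqrt{w + Q{\left(O \right)}} = \sqrt{-223572 + 2 \left(-72\right) \left(36 - 72\right)} = \sqrt{-223572 + 2 \left(-72\right) \left(-36\right)} = \sqrt{-223572 + 5184} = \sqrt{-218388} = 2 i \sqrt{54597}$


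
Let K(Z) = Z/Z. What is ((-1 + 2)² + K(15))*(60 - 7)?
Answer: 106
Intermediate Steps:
K(Z) = 1
((-1 + 2)² + K(15))*(60 - 7) = ((-1 + 2)² + 1)*(60 - 7) = (1² + 1)*53 = (1 + 1)*53 = 2*53 = 106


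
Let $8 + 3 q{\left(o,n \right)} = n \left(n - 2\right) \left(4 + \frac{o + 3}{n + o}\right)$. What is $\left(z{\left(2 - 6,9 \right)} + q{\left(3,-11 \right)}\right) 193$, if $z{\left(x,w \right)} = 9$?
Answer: $\frac{124485}{4} \approx 31121.0$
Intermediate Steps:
$q{\left(o,n \right)} = - \frac{8}{3} + \frac{n \left(-2 + n\right) \left(4 + \frac{3 + o}{n + o}\right)}{3}$ ($q{\left(o,n \right)} = - \frac{8}{3} + \frac{n \left(n - 2\right) \left(4 + \frac{o + 3}{n + o}\right)}{3} = - \frac{8}{3} + \frac{n \left(-2 + n\right) \left(4 + \frac{3 + o}{n + o}\right)}{3}$)
$\left(z{\left(2 - 6,9 \right)} + q{\left(3,-11 \right)}\right) 193 = \left(9 + \frac{\left(-14\right) \left(-11\right) - 24 - 5 \left(-11\right)^{2} + 4 \left(-11\right)^{3} - \left(-110\right) 3 + 5 \cdot 3 \left(-11\right)^{2}}{3 \left(-11 + 3\right)}\right) 193 = \left(9 + \frac{154 - 24 - 605 + 4 \left(-1331\right) + 330 + 5 \cdot 3 \cdot 121}{3 \left(-8\right)}\right) 193 = \left(9 + \frac{1}{3} \left(- \frac{1}{8}\right) \left(154 - 24 - 605 - 5324 + 330 + 1815\right)\right) 193 = \left(9 + \frac{1}{3} \left(- \frac{1}{8}\right) \left(-3654\right)\right) 193 = \left(9 + \frac{609}{4}\right) 193 = \frac{645}{4} \cdot 193 = \frac{124485}{4}$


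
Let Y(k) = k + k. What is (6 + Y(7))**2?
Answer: 400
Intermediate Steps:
Y(k) = 2*k
(6 + Y(7))**2 = (6 + 2*7)**2 = (6 + 14)**2 = 20**2 = 400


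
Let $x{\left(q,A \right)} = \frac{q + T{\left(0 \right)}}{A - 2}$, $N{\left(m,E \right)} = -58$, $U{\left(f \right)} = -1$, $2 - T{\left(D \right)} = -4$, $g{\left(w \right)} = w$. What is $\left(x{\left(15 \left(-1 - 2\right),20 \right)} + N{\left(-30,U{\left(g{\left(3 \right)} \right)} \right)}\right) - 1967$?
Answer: $- \frac{12163}{6} \approx -2027.2$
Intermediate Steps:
$T{\left(D \right)} = 6$ ($T{\left(D \right)} = 2 - -4 = 2 + 4 = 6$)
$x{\left(q,A \right)} = \frac{6 + q}{-2 + A}$ ($x{\left(q,A \right)} = \frac{q + 6}{A - 2} = \frac{6 + q}{A + \left(-7 + 5\right)} = \frac{6 + q}{A - 2} = \frac{6 + q}{-2 + A}$)
$\left(x{\left(15 \left(-1 - 2\right),20 \right)} + N{\left(-30,U{\left(g{\left(3 \right)} \right)} \right)}\right) - 1967 = \left(\frac{6 + 15 \left(-1 - 2\right)}{-2 + 20} - 58\right) - 1967 = \left(\frac{6 + 15 \left(-3\right)}{18} - 58\right) - 1967 = \left(\frac{6 - 45}{18} - 58\right) - 1967 = \left(\frac{1}{18} \left(-39\right) - 58\right) - 1967 = \left(- \frac{13}{6} - 58\right) - 1967 = - \frac{361}{6} - 1967 = - \frac{12163}{6}$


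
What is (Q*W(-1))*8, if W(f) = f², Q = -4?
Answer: -32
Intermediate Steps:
(Q*W(-1))*8 = -4*(-1)²*8 = -4*1*8 = -4*8 = -32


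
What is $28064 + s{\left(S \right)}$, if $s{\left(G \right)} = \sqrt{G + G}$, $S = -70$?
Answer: $28064 + 2 i \sqrt{35} \approx 28064.0 + 11.832 i$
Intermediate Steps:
$s{\left(G \right)} = \sqrt{2} \sqrt{G}$ ($s{\left(G \right)} = \sqrt{2 G} = \sqrt{2} \sqrt{G}$)
$28064 + s{\left(S \right)} = 28064 + \sqrt{2} \sqrt{-70} = 28064 + \sqrt{2} i \sqrt{70} = 28064 + 2 i \sqrt{35}$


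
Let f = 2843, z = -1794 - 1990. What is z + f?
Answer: -941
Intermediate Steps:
z = -3784
z + f = -3784 + 2843 = -941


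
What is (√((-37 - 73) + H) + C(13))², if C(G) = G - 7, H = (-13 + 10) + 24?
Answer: (6 + I*√89)² ≈ -53.0 + 113.21*I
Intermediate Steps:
H = 21 (H = -3 + 24 = 21)
C(G) = -7 + G
(√((-37 - 73) + H) + C(13))² = (√((-37 - 73) + 21) + (-7 + 13))² = (√(-110 + 21) + 6)² = (√(-89) + 6)² = (I*√89 + 6)² = (6 + I*√89)²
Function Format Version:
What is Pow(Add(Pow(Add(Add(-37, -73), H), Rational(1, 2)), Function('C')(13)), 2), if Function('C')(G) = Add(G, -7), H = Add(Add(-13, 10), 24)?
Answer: Pow(Add(6, Mul(I, Pow(89, Rational(1, 2)))), 2) ≈ Add(-53.000, Mul(113.21, I))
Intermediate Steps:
H = 21 (H = Add(-3, 24) = 21)
Function('C')(G) = Add(-7, G)
Pow(Add(Pow(Add(Add(-37, -73), H), Rational(1, 2)), Function('C')(13)), 2) = Pow(Add(Pow(Add(Add(-37, -73), 21), Rational(1, 2)), Add(-7, 13)), 2) = Pow(Add(Pow(Add(-110, 21), Rational(1, 2)), 6), 2) = Pow(Add(Pow(-89, Rational(1, 2)), 6), 2) = Pow(Add(Mul(I, Pow(89, Rational(1, 2))), 6), 2) = Pow(Add(6, Mul(I, Pow(89, Rational(1, 2)))), 2)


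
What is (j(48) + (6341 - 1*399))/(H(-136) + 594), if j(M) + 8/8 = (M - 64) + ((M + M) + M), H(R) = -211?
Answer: 6069/383 ≈ 15.846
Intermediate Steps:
j(M) = -65 + 4*M (j(M) = -1 + ((M - 64) + ((M + M) + M)) = -1 + ((-64 + M) + (2*M + M)) = -1 + ((-64 + M) + 3*M) = -1 + (-64 + 4*M) = -65 + 4*M)
(j(48) + (6341 - 1*399))/(H(-136) + 594) = ((-65 + 4*48) + (6341 - 1*399))/(-211 + 594) = ((-65 + 192) + (6341 - 399))/383 = (127 + 5942)*(1/383) = 6069*(1/383) = 6069/383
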